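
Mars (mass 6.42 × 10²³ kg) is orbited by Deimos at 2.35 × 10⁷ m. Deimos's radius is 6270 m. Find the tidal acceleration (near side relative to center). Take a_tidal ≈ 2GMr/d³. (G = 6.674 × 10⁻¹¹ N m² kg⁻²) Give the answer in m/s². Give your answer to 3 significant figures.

4.14 × 10⁻⁵ m/s²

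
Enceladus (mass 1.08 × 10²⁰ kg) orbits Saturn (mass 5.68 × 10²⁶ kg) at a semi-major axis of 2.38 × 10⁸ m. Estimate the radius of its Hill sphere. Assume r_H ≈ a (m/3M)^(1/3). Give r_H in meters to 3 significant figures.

r_H ≈ a (m/3M)^(1/3)
    = (2.38 × 10⁸) × (1.08 × 10²⁰ / (3 × 5.68 × 10²⁶))^(1/3)
    = 9.49 × 10⁵ m

9.49 × 10⁵ m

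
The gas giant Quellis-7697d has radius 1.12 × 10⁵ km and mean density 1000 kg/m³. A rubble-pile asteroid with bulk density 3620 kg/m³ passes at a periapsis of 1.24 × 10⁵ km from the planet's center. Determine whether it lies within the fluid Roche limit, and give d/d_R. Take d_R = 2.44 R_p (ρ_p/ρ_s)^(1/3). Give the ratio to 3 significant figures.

inside; d/d_R ≈ 0.697

d_R = 2.44 × (1.12 × 10⁵ km) × (1000/3620)^(1/3) = 1.780 × 10⁵ km
d/d_R = (1.24 × 10⁵) / (1.780 × 10⁵) = 0.697
Since d/d_R < 1, the body is inside the Roche limit.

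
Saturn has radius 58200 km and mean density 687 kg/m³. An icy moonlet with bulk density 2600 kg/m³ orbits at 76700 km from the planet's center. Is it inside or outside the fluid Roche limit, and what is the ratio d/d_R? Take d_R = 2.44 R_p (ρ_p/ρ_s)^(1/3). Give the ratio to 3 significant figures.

inside; d/d_R ≈ 0.842

d_R = 2.44 × (58200 km) × (687/2600)^(1/3) = 91130 km
d/d_R = (76700) / (91130) = 0.842
Since d/d_R < 1, the body is inside the Roche limit.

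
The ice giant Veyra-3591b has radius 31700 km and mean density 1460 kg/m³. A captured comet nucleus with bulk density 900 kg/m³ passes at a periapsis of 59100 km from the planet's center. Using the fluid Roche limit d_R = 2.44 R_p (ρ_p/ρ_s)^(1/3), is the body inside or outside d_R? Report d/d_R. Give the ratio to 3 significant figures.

inside; d/d_R ≈ 0.650

d_R = 2.44 × (31700 km) × (1460/900)^(1/3) = 90880 km
d/d_R = (59100) / (90880) = 0.650
Since d/d_R < 1, the body is inside the Roche limit.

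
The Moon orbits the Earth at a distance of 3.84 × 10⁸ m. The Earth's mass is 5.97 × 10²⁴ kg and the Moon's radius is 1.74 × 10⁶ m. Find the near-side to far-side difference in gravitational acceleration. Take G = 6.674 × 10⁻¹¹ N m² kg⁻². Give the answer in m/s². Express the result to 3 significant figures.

Δa = 4GMr/d³
   = 4 × (6.674 × 10⁻¹¹) × (5.97 × 10²⁴) × (1.74 × 10⁶) / (3.84 × 10⁸)³
   = 4.90 × 10⁻⁵ m/s²

4.90 × 10⁻⁵ m/s²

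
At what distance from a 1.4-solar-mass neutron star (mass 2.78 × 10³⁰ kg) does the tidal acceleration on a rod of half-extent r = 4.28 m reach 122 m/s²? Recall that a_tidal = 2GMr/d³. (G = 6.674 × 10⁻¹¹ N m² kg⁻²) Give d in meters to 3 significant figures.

2.35 × 10⁶ m

2GMr/d³ = a_tidal  ⇒  d = (2GMr / a_tidal)^(1/3)
d = (2 × 6.674×10⁻¹¹ × (2.78 × 10³⁰) × (4.28) / (122))^(1/3)
  = 2.35 × 10⁶ m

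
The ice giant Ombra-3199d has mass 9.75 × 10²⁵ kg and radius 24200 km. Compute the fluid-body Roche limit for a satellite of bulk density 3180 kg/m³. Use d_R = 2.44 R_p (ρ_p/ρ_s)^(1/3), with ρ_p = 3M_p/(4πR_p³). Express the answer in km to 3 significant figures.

47400 km

ρ_p = 3M_p/(4πR_p³) = 3 × (9.75 × 10²⁵) / (4π × (2.42 × 10⁷ m)³) = 1640 kg/m³
d_R = 2.44 × 24200 km × (1640/3180)^(1/3)
    = 47400 km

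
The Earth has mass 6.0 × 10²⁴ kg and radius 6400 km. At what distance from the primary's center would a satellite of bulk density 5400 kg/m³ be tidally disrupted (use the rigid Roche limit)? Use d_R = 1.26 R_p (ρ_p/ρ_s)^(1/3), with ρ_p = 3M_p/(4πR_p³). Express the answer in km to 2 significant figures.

ρ_p = 3M_p/(4πR_p³) = 3 × (6.0 × 10²⁴) / (4π × (6.4 × 10⁶ m)³) = 5500 kg/m³
d_R = 1.26 × 6400 km × (5500/5400)^(1/3)
    = 8100 km

8100 km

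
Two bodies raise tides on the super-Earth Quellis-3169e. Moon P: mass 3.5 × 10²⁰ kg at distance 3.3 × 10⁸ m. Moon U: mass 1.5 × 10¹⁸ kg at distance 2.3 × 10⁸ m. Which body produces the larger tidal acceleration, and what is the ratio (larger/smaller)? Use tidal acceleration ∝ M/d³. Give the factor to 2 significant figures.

Moon P, by a factor of ≈ 79

Tidal stretch scales as M/d³; compute that for each body.
Moon P: (3.5 × 10²⁰) / (3.3 × 10⁸)³ = 9.739 × 10⁻⁶
Moon U: (1.5 × 10¹⁸) / (2.3 × 10⁸)³ = 1.233 × 10⁻⁷
Ratio (larger/smaller) = 79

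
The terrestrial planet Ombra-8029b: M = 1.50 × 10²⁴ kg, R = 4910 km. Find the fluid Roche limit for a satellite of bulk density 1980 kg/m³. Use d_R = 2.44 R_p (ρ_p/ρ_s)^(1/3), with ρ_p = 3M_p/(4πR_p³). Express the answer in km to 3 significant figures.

13800 km

ρ_p = 3M_p/(4πR_p³) = 3 × (1.50 × 10²⁴) / (4π × (4.91 × 10⁶ m)³) = 3030 kg/m³
d_R = 2.44 × 4910 km × (3030/1980)^(1/3)
    = 13800 km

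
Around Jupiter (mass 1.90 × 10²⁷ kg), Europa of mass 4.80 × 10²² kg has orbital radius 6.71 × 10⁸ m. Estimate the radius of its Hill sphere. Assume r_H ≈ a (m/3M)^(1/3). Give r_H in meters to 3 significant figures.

r_H ≈ a (m/3M)^(1/3)
    = (6.71 × 10⁸) × (4.80 × 10²² / (3 × 1.90 × 10²⁷))^(1/3)
    = 1.37 × 10⁷ m

1.37 × 10⁷ m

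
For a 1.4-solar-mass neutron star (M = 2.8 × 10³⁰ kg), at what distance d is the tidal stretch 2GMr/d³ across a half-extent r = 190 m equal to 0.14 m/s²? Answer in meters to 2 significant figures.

8.0 × 10⁷ m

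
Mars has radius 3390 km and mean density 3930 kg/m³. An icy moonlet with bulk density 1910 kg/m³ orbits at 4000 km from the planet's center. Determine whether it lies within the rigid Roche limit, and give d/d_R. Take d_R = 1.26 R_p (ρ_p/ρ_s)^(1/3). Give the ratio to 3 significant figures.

inside; d/d_R ≈ 0.736

d_R = 1.26 × (3390 km) × (3930/1910)^(1/3) = 5433 km
d/d_R = (4000) / (5433) = 0.736
Since d/d_R < 1, the body is inside the Roche limit.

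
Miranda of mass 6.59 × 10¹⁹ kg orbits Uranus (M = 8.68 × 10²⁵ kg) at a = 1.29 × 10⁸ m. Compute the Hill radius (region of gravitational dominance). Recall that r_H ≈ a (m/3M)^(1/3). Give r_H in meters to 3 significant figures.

r_H ≈ a (m/3M)^(1/3)
    = (1.29 × 10⁸) × (6.59 × 10¹⁹ / (3 × 8.68 × 10²⁵))^(1/3)
    = 8.16 × 10⁵ m

8.16 × 10⁵ m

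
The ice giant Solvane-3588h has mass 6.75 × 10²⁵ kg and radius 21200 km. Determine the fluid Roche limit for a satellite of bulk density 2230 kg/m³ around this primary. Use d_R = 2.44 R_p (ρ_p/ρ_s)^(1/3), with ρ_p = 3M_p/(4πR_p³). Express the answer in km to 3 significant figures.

ρ_p = 3M_p/(4πR_p³) = 3 × (6.75 × 10²⁵) / (4π × (2.12 × 10⁷ m)³) = 1690 kg/m³
d_R = 2.44 × 21200 km × (1690/2230)^(1/3)
    = 47200 km

47200 km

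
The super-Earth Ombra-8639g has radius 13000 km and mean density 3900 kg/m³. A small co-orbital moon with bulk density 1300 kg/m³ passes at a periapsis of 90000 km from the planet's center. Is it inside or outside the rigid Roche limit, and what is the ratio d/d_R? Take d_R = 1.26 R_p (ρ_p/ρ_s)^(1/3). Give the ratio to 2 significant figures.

d_R = 1.26 × (13000 km) × (3900/1300)^(1/3) = 23620 km
d/d_R = (90000) / (23620) = 3.8
Since d/d_R > 1, the body is outside the Roche limit.

outside; d/d_R ≈ 3.8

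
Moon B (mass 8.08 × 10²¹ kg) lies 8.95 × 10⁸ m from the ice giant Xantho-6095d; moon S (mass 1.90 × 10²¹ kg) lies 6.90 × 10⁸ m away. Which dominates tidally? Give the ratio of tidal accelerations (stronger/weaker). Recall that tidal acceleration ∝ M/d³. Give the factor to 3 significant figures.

Tidal stretch scales as M/d³; compute that for each body.
Moon B: (8.08 × 10²¹) / (8.95 × 10⁸)³ = 1.127 × 10⁻⁵
Moon S: (1.90 × 10²¹) / (6.90 × 10⁸)³ = 5.784 × 10⁻⁶
Ratio (larger/smaller) = 1.95

Moon B, by a factor of ≈ 1.95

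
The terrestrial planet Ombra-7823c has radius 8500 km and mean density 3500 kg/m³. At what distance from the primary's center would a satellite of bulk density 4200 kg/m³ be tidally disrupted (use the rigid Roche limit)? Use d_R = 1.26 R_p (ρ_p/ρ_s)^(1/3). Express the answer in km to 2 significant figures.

10000 km

d_R = 1.26 × 8500 km × (3500/4200)^(1/3)
    = 10000 km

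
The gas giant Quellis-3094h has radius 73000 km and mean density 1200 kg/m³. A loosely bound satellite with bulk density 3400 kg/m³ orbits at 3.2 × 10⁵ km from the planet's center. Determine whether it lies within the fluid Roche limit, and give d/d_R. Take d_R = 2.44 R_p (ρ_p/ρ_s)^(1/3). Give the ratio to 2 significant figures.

d_R = 2.44 × (73000 km) × (1200/3400)^(1/3) = 1.259 × 10⁵ km
d/d_R = (3.2 × 10⁵) / (1.259 × 10⁵) = 2.5
Since d/d_R > 1, the body is outside the Roche limit.

outside; d/d_R ≈ 2.5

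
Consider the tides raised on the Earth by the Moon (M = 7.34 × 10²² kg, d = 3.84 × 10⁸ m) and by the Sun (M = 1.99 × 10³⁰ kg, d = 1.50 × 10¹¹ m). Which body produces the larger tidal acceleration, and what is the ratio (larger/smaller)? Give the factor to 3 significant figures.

The Moon, by a factor of ≈ 2.20

The tide-raising term goes as M/d³ (the gradient of a 1/d² field).
The Moon: (7.34 × 10²²) / (3.84 × 10⁸)³ = 1.296 × 10⁻³
The Sun: (1.99 × 10³⁰) / (1.50 × 10¹¹)³ = 5.896 × 10⁻⁴
Ratio (larger/smaller) = 2.20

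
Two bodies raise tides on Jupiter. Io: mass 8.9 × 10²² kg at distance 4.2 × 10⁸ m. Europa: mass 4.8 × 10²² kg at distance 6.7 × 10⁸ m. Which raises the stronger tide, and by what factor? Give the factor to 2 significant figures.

Compare M/d³ for the two perturbers:
Io: (8.9 × 10²²) / (4.2 × 10⁸)³ = 1.201 × 10⁻³
Europa: (4.8 × 10²²) / (6.7 × 10⁸)³ = 1.596 × 10⁻⁴
Ratio (larger/smaller) = 7.5

Io, by a factor of ≈ 7.5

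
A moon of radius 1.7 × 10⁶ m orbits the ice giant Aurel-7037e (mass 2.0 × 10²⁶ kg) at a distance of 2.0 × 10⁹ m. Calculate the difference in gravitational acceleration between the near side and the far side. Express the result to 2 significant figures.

1.1 × 10⁻⁵ m/s²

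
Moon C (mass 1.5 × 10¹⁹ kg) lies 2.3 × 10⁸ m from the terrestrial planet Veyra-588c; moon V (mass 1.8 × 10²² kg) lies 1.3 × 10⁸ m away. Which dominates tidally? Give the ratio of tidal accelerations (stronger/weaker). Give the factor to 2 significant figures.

Tidal acceleration ∝ M/d³, so compare M/d³ for each.
Moon C: (1.5 × 10¹⁹) / (2.3 × 10⁸)³ = 1.233 × 10⁻⁶
Moon V: (1.8 × 10²²) / (1.3 × 10⁸)³ = 8.193 × 10⁻³
Ratio (larger/smaller) = 6600

Moon V, by a factor of ≈ 6600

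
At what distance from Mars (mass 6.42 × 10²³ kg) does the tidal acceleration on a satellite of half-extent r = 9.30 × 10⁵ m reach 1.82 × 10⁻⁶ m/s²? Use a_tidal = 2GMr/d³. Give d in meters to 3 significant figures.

3.52 × 10⁸ m

2GMr/d³ = a_tidal  ⇒  d = (2GMr / a_tidal)^(1/3)
d = (2 × 6.674×10⁻¹¹ × (6.42 × 10²³) × (9.30 × 10⁵) / (1.82 × 10⁻⁶))^(1/3)
  = 3.52 × 10⁸ m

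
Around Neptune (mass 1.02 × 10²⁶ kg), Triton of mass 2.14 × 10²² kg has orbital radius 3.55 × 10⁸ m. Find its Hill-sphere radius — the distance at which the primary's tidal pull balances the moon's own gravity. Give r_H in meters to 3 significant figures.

r_H ≈ a (m/3M)^(1/3)
    = (3.55 × 10⁸) × (2.14 × 10²² / (3 × 1.02 × 10²⁶))^(1/3)
    = 1.46 × 10⁷ m

1.46 × 10⁷ m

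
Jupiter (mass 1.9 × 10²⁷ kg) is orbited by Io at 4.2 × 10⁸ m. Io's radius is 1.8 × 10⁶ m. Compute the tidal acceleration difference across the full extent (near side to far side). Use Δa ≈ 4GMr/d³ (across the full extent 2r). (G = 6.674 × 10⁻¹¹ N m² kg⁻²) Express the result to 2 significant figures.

1.2 × 10⁻² m/s²

Differencing GM/(d−r)² and GM/(d+r)² to first order in r/d gives 4GMr/d³.
Δa = 4GMr/d³
   = 4 × (6.674 × 10⁻¹¹) × (1.9 × 10²⁷) × (1.8 × 10⁶) / (4.2 × 10⁸)³
   = 1.2 × 10⁻² m/s²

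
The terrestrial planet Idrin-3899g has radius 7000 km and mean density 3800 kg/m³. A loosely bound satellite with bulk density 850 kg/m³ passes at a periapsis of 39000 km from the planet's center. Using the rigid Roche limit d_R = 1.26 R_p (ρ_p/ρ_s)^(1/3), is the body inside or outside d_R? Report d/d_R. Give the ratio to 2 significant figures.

outside; d/d_R ≈ 2.7

d_R = 1.26 × (7000 km) × (3800/850)^(1/3) = 14530 km
d/d_R = (39000) / (14530) = 2.7
Since d/d_R > 1, the body is outside the Roche limit.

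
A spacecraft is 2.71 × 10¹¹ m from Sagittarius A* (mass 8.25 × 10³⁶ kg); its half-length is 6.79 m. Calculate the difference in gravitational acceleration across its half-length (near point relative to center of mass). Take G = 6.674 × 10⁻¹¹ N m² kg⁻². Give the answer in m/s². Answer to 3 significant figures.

3.76 × 10⁻⁷ m/s²

Differencing GM/(d−r)² and GM/d² to first order in r/d gives 2GMr/d³.
Δa = 2GMr/d³
   = 2 × (6.674 × 10⁻¹¹) × (8.25 × 10³⁶) × (6.79) / (2.71 × 10¹¹)³
   = 3.76 × 10⁻⁷ m/s²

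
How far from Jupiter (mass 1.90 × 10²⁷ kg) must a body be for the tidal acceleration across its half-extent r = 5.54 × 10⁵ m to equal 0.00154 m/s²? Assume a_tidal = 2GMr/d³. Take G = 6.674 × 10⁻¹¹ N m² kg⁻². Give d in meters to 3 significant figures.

4.50 × 10⁸ m

2GMr/d³ = a_tidal  ⇒  d = (2GMr / a_tidal)^(1/3)
d = (2 × 6.674×10⁻¹¹ × (1.90 × 10²⁷) × (5.54 × 10⁵) / (0.00154))^(1/3)
  = 4.50 × 10⁸ m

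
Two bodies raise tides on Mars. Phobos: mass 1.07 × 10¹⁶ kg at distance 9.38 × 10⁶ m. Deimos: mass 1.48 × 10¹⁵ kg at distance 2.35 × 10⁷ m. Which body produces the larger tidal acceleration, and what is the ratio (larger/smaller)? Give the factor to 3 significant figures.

Compare M/d³ for the two perturbers:
Phobos: (1.07 × 10¹⁶) / (9.38 × 10⁶)³ = 1.297 × 10⁻⁵
Deimos: (1.48 × 10¹⁵) / (2.35 × 10⁷)³ = 1.140 × 10⁻⁷
Ratio (larger/smaller) = 114

Phobos, by a factor of ≈ 114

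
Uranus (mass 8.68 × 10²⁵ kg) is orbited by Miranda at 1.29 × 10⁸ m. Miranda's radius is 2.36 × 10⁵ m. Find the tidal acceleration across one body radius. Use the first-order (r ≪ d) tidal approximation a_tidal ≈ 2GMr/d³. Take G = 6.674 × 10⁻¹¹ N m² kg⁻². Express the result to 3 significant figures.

Δg = 2GMr/d³
   = 2 × (6.674 × 10⁻¹¹) × (8.68 × 10²⁵) × (2.36 × 10⁵) / (1.29 × 10⁸)³
   = 1.27 × 10⁻³ m/s²

1.27 × 10⁻³ m/s²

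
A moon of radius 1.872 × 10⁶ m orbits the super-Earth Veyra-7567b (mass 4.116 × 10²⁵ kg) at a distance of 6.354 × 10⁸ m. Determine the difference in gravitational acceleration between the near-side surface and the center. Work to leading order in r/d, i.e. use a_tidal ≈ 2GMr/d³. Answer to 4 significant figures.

4.009 × 10⁻⁵ m/s²

Differencing GM/(d−r)² and GM/d² to first order in r/d gives 2GMr/d³.
Δa = 2GMr/d³
   = 2 × (6.674 × 10⁻¹¹) × (4.116 × 10²⁵) × (1.872 × 10⁶) / (6.354 × 10⁸)³
   = 4.009 × 10⁻⁵ m/s²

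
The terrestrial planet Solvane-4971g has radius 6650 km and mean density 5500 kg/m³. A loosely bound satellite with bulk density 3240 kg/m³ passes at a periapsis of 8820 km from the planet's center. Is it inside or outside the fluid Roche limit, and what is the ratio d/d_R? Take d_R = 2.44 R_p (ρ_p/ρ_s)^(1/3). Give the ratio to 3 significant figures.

d_R = 2.44 × (6650 km) × (5500/3240)^(1/3) = 19360 km
d/d_R = (8820) / (19360) = 0.456
Since d/d_R < 1, the body is inside the Roche limit.

inside; d/d_R ≈ 0.456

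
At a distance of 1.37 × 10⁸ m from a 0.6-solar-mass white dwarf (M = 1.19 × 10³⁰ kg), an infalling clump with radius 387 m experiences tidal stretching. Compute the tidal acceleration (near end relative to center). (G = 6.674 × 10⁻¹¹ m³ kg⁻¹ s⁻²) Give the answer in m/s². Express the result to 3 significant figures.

a_tidal = 2GMr/d³
        = 2 × (6.674 × 10⁻¹¹) × (1.19 × 10³⁰) × (387) / (1.37 × 10⁸)³
        = 2.39 × 10⁻² m/s²

2.39 × 10⁻² m/s²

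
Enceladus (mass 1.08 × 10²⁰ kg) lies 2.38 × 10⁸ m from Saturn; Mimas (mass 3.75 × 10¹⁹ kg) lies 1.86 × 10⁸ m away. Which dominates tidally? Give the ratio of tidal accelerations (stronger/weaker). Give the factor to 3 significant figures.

Enceladus, by a factor of ≈ 1.37

Compare M/d³ for the two perturbers:
Enceladus: (1.08 × 10²⁰) / (2.38 × 10⁸)³ = 8.011 × 10⁻⁶
Mimas: (3.75 × 10¹⁹) / (1.86 × 10⁸)³ = 5.828 × 10⁻⁶
Ratio (larger/smaller) = 1.37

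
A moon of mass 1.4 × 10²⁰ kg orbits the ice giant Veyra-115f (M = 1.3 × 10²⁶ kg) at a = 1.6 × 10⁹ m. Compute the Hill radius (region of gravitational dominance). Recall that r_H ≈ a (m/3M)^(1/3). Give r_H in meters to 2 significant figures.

r_H ≈ a (m/3M)^(1/3)
    = (1.6 × 10⁹) × (1.4 × 10²⁰ / (3 × 1.3 × 10²⁶))^(1/3)
    = 1.1 × 10⁷ m

1.1 × 10⁷ m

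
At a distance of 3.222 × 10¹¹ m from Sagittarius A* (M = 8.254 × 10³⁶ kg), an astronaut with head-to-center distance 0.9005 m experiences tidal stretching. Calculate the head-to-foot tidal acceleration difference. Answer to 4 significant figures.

a_tidal = 4GMr/d³
        = 4 × (6.674 × 10⁻¹¹) × (8.254 × 10³⁶) × (0.9005) / (3.222 × 10¹¹)³
        = 5.932 × 10⁻⁸ m/s²

5.932 × 10⁻⁸ m/s²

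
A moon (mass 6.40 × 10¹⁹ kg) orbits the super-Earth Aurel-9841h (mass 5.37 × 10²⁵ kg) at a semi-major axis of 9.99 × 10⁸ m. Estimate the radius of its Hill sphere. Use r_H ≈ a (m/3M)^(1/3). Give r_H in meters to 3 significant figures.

r_H ≈ a (m/3M)^(1/3)
    = (9.99 × 10⁸) × (6.40 × 10¹⁹ / (3 × 5.37 × 10²⁵))^(1/3)
    = 7.34 × 10⁶ m

7.34 × 10⁶ m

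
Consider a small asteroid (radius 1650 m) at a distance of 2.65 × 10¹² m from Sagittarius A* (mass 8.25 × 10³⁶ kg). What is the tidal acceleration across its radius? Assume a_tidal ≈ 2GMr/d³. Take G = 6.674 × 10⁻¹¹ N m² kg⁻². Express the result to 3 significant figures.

Δa = 2GMr/d³
   = 2 × (6.674 × 10⁻¹¹) × (8.25 × 10³⁶) × (1650) / (2.65 × 10¹²)³
   = 9.76 × 10⁻⁸ m/s²

9.76 × 10⁻⁸ m/s²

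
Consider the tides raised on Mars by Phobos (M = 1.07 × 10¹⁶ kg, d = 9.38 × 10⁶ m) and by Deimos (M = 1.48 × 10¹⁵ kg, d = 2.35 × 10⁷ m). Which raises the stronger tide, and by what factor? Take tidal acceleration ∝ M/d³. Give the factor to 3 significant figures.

Tidal stretch scales as M/d³; compute that for each body.
Phobos: (1.07 × 10¹⁶) / (9.38 × 10⁶)³ = 1.297 × 10⁻⁵
Deimos: (1.48 × 10¹⁵) / (2.35 × 10⁷)³ = 1.140 × 10⁻⁷
Ratio (larger/smaller) = 114

Phobos, by a factor of ≈ 114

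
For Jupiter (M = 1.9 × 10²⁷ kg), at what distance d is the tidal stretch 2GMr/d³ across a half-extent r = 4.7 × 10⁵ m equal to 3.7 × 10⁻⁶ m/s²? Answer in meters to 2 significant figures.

3.2 × 10⁹ m

2GMr/d³ = a_tidal  ⇒  d = (2GMr / a_tidal)^(1/3)
d = (2 × 6.674×10⁻¹¹ × (1.9 × 10²⁷) × (4.7 × 10⁵) / (3.7 × 10⁻⁶))^(1/3)
  = 3.2 × 10⁹ m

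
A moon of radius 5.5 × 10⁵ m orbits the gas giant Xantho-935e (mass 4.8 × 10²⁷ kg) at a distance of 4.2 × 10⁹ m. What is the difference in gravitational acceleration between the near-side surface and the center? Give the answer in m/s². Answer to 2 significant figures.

4.8 × 10⁻⁶ m/s²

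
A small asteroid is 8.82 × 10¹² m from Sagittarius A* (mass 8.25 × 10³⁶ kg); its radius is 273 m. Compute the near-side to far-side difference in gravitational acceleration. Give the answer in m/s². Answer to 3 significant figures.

8.76 × 10⁻¹⁰ m/s²

a_tidal = 4GMr/d³
        = 4 × (6.674 × 10⁻¹¹) × (8.25 × 10³⁶) × (273) / (8.82 × 10¹²)³
        = 8.76 × 10⁻¹⁰ m/s²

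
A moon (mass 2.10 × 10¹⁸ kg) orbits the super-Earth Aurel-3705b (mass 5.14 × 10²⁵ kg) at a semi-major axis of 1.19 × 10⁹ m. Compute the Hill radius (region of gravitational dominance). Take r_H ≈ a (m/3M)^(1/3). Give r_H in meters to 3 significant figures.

2.84 × 10⁶ m

r_H ≈ a (m/3M)^(1/3)
    = (1.19 × 10⁹) × (2.10 × 10¹⁸ / (3 × 5.14 × 10²⁵))^(1/3)
    = 2.84 × 10⁶ m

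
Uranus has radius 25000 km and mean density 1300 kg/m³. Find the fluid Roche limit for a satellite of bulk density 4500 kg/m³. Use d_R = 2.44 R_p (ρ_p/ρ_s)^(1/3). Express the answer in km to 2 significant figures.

d_R = 2.44 × 25000 km × (1300/4500)^(1/3)
    = 40000 km

40000 km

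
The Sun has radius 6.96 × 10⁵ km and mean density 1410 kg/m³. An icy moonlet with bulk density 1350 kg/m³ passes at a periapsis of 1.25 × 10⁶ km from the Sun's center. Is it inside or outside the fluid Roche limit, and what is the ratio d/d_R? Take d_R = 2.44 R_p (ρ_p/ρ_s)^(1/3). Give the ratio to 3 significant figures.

inside; d/d_R ≈ 0.725

d_R = 2.44 × (6.96 × 10⁵ km) × (1410/1350)^(1/3) = 1.723 × 10⁶ km
d/d_R = (1.25 × 10⁶) / (1.723 × 10⁶) = 0.725
Since d/d_R < 1, the body is inside the Roche limit.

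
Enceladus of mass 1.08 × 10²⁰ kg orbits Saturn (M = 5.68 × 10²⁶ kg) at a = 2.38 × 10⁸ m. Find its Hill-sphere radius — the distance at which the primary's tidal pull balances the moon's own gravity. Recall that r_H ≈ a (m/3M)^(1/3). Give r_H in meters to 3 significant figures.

9.49 × 10⁵ m

r_H ≈ a (m/3M)^(1/3)
    = (2.38 × 10⁸) × (1.08 × 10²⁰ / (3 × 5.68 × 10²⁶))^(1/3)
    = 9.49 × 10⁵ m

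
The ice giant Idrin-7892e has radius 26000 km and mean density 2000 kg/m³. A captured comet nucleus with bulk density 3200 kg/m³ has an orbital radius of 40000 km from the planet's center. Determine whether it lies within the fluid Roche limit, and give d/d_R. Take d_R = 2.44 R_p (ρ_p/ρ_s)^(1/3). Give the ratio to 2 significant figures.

inside; d/d_R ≈ 0.74

d_R = 2.44 × (26000 km) × (2000/3200)^(1/3) = 54240 km
d/d_R = (40000) / (54240) = 0.74
Since d/d_R < 1, the body is inside the Roche limit.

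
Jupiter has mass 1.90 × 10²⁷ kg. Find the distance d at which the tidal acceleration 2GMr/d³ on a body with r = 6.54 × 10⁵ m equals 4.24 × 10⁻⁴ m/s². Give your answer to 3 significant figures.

7.31 × 10⁸ m

2GMr/d³ = a_tidal  ⇒  d = (2GMr / a_tidal)^(1/3)
d = (2 × 6.674×10⁻¹¹ × (1.90 × 10²⁷) × (6.54 × 10⁵) / (4.24 × 10⁻⁴))^(1/3)
  = 7.31 × 10⁸ m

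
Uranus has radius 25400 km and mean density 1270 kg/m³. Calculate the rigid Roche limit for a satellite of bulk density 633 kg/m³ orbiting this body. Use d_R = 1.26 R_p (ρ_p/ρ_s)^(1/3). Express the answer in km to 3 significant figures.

d_R = 1.26 × 25400 km × (1270/633)^(1/3)
    = 40400 km

40400 km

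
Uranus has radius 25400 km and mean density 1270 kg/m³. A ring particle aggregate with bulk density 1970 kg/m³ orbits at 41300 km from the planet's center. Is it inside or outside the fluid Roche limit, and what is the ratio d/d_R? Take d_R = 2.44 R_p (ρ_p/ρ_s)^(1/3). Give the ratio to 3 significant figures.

d_R = 2.44 × (25400 km) × (1270/1970)^(1/3) = 53540 km
d/d_R = (41300) / (53540) = 0.771
Since d/d_R < 1, the body is inside the Roche limit.

inside; d/d_R ≈ 0.771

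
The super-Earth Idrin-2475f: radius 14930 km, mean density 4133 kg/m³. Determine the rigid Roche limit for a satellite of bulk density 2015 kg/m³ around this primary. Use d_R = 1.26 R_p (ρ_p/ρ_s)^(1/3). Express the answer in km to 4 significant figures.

23900 km

d_R = 1.26 × 14930 km × (4133/2015)^(1/3)
    = 23900 km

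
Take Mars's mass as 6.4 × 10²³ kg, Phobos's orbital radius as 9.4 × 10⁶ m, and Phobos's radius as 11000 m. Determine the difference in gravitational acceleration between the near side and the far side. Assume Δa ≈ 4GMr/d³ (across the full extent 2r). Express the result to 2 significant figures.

2.3 × 10⁻³ m/s²

Δa = 4GMr/d³
   = 4 × (6.674 × 10⁻¹¹) × (6.4 × 10²³) × (11000) / (9.4 × 10⁶)³
   = 2.3 × 10⁻³ m/s²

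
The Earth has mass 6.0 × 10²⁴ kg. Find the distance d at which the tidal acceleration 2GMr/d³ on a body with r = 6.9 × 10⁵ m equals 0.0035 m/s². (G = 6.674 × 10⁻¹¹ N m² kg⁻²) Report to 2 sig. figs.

2GMr/d³ = a_tidal  ⇒  d = (2GMr / a_tidal)^(1/3)
d = (2 × 6.674×10⁻¹¹ × (6.0 × 10²⁴) × (6.9 × 10⁵) / (0.0035))^(1/3)
  = 5.4 × 10⁷ m

5.4 × 10⁷ m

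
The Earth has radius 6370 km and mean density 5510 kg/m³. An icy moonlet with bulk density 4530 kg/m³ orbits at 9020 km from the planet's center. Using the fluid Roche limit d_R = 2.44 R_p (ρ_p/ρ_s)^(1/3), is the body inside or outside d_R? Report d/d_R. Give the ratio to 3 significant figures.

inside; d/d_R ≈ 0.544

d_R = 2.44 × (6370 km) × (5510/4530)^(1/3) = 16590 km
d/d_R = (9020) / (16590) = 0.544
Since d/d_R < 1, the body is inside the Roche limit.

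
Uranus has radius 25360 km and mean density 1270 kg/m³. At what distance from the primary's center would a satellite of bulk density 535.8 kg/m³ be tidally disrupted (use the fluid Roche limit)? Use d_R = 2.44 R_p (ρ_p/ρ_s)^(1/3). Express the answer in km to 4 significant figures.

82500 km

d_R = 2.44 × 25360 km × (1270/535.8)^(1/3)
    = 82500 km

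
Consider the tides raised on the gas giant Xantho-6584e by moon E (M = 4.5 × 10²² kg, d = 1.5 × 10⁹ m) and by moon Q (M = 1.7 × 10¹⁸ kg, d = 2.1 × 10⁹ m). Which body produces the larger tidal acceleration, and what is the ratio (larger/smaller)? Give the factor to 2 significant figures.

Tidal stretch scales as M/d³; compute that for each body.
Moon E: (4.5 × 10²²) / (1.5 × 10⁹)³ = 1.333 × 10⁻⁵
Moon Q: (1.7 × 10¹⁸) / (2.1 × 10⁹)³ = 1.836 × 10⁻¹⁰
Ratio (larger/smaller) = 73000

Moon E, by a factor of ≈ 73000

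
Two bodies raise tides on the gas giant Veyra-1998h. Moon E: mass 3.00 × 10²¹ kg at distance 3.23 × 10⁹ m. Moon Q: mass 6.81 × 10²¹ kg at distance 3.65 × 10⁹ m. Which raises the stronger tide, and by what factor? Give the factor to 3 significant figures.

Tidal acceleration ∝ M/d³, so compare M/d³ for each.
Moon E: (3.00 × 10²¹) / (3.23 × 10⁹)³ = 8.903 × 10⁻⁸
Moon Q: (6.81 × 10²¹) / (3.65 × 10⁹)³ = 1.400 × 10⁻⁷
Ratio (larger/smaller) = 1.57

Moon Q, by a factor of ≈ 1.57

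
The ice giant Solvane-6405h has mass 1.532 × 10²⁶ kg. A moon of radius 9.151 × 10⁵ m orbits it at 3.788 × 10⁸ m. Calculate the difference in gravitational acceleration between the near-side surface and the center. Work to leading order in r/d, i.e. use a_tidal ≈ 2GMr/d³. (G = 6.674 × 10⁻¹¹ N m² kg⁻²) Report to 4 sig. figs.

Δa = 2GMr/d³
   = 2 × (6.674 × 10⁻¹¹) × (1.532 × 10²⁶) × (9.151 × 10⁵) / (3.788 × 10⁸)³
   = 3.443 × 10⁻⁴ m/s²

3.443 × 10⁻⁴ m/s²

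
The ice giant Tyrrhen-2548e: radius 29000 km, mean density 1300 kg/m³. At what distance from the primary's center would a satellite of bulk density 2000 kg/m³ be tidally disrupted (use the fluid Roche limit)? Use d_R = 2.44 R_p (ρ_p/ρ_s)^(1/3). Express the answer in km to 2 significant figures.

d_R = 2.44 × 29000 km × (1300/2000)^(1/3)
    = 61000 km

61000 km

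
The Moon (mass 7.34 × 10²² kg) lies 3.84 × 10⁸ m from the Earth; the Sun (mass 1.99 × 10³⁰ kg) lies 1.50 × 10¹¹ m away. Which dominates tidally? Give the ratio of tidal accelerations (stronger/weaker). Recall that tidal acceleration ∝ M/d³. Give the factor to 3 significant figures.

Tidal stretch scales as M/d³; compute that for each body.
The Moon: (7.34 × 10²²) / (3.84 × 10⁸)³ = 1.296 × 10⁻³
The Sun: (1.99 × 10³⁰) / (1.50 × 10¹¹)³ = 5.896 × 10⁻⁴
Ratio (larger/smaller) = 2.20

The Moon, by a factor of ≈ 2.20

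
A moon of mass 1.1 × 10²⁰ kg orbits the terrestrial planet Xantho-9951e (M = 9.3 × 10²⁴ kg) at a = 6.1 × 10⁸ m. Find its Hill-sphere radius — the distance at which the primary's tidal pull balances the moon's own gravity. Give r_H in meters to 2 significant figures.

r_H ≈ a (m/3M)^(1/3)
    = (6.1 × 10⁸) × (1.1 × 10²⁰ / (3 × 9.3 × 10²⁴))^(1/3)
    = 9.6 × 10⁶ m

9.6 × 10⁶ m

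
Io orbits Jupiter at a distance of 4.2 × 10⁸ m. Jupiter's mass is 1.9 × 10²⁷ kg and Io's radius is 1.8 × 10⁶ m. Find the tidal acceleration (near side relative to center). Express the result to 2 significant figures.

6.2 × 10⁻³ m/s²

Δa = 2GMr/d³
   = 2 × (6.674 × 10⁻¹¹) × (1.9 × 10²⁷) × (1.8 × 10⁶) / (4.2 × 10⁸)³
   = 6.2 × 10⁻³ m/s²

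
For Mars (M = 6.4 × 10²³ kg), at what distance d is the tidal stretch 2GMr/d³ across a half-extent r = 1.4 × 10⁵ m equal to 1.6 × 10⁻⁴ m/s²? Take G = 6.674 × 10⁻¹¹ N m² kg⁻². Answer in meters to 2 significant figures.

4.2 × 10⁷ m

2GMr/d³ = a_tidal  ⇒  d = (2GMr / a_tidal)^(1/3)
d = (2 × 6.674×10⁻¹¹ × (6.4 × 10²³) × (1.4 × 10⁵) / (1.6 × 10⁻⁴))^(1/3)
  = 4.2 × 10⁷ m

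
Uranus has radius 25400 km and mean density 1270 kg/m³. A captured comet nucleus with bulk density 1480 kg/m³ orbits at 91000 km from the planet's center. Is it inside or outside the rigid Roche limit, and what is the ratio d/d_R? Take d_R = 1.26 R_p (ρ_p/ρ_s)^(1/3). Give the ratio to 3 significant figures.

outside; d/d_R ≈ 2.99

d_R = 1.26 × (25400 km) × (1270/1480)^(1/3) = 30410 km
d/d_R = (91000) / (30410) = 2.99
Since d/d_R > 1, the body is outside the Roche limit.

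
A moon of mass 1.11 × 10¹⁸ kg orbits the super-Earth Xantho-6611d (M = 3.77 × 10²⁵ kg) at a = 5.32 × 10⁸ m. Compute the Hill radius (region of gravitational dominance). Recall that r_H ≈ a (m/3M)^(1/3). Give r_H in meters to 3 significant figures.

r_H ≈ a (m/3M)^(1/3)
    = (5.32 × 10⁸) × (1.11 × 10¹⁸ / (3 × 3.77 × 10²⁵))^(1/3)
    = 1.14 × 10⁶ m

1.14 × 10⁶ m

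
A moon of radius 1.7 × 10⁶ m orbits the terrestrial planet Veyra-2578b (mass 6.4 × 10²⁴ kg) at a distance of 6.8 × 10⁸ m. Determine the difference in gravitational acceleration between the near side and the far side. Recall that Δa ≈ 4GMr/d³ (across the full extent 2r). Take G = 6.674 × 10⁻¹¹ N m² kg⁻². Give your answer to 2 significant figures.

9.2 × 10⁻⁶ m/s²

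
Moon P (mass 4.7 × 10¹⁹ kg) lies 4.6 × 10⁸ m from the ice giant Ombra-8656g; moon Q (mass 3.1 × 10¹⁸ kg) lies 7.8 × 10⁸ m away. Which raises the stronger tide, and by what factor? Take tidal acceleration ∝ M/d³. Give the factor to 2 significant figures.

Moon P, by a factor of ≈ 74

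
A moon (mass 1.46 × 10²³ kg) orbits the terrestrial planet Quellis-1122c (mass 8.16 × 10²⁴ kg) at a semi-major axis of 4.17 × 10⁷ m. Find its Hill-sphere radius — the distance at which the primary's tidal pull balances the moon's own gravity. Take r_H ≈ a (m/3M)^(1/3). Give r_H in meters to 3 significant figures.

r_H ≈ a (m/3M)^(1/3)
    = (4.17 × 10⁷) × (1.46 × 10²³ / (3 × 8.16 × 10²⁴))^(1/3)
    = 7.56 × 10⁶ m

7.56 × 10⁶ m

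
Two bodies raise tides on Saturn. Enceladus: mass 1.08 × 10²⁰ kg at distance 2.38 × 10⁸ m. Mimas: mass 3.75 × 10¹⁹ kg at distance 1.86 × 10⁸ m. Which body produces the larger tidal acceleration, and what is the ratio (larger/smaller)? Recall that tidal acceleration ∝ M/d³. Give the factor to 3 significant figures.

Enceladus, by a factor of ≈ 1.37

Tidal stretch scales as M/d³; compute that for each body.
Enceladus: (1.08 × 10²⁰) / (2.38 × 10⁸)³ = 8.011 × 10⁻⁶
Mimas: (3.75 × 10¹⁹) / (1.86 × 10⁸)³ = 5.828 × 10⁻⁶
Ratio (larger/smaller) = 1.37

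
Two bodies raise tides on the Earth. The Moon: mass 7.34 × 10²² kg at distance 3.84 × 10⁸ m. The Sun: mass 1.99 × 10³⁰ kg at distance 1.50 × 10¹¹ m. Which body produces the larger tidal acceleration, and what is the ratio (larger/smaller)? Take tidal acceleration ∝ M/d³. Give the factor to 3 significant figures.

The Moon, by a factor of ≈ 2.20

Compare M/d³ for the two perturbers:
The Moon: (7.34 × 10²²) / (3.84 × 10⁸)³ = 1.296 × 10⁻³
The Sun: (1.99 × 10³⁰) / (1.50 × 10¹¹)³ = 5.896 × 10⁻⁴
Ratio (larger/smaller) = 2.20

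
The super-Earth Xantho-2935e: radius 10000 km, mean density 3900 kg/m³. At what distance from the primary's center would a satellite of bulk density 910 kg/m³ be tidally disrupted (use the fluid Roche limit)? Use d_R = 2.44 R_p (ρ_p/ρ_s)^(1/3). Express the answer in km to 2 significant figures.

d_R = 2.44 × 10000 km × (3900/910)^(1/3)
    = 40000 km

40000 km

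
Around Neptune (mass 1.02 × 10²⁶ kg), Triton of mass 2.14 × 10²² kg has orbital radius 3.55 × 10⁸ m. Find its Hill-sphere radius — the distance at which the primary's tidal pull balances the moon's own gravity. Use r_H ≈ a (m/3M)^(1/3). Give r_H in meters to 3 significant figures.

1.46 × 10⁷ m

r_H ≈ a (m/3M)^(1/3)
    = (3.55 × 10⁸) × (2.14 × 10²² / (3 × 1.02 × 10²⁶))^(1/3)
    = 1.46 × 10⁷ m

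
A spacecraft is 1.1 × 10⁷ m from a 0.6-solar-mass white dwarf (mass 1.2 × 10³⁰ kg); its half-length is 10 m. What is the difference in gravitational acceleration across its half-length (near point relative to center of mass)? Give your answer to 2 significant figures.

1.2 m/s²

a_tidal = 2GMr/d³
        = 2 × (6.674 × 10⁻¹¹) × (1.2 × 10³⁰) × (10) / (1.1 × 10⁷)³
        = 1.2 m/s²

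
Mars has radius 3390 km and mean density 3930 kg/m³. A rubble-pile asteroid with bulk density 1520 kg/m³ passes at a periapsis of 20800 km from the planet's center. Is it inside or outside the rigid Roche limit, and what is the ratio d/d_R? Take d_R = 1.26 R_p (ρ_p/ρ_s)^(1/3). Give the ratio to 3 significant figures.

d_R = 1.26 × (3390 km) × (3930/1520)^(1/3) = 5863 km
d/d_R = (20800) / (5863) = 3.55
Since d/d_R > 1, the body is outside the Roche limit.

outside; d/d_R ≈ 3.55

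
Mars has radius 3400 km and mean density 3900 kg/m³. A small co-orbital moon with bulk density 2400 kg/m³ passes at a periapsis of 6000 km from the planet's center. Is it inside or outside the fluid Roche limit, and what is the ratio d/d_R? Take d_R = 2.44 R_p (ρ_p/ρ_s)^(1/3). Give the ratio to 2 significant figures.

d_R = 2.44 × (3400 km) × (3900/2400)^(1/3) = 9753 km
d/d_R = (6000) / (9753) = 0.62
Since d/d_R < 1, the body is inside the Roche limit.

inside; d/d_R ≈ 0.62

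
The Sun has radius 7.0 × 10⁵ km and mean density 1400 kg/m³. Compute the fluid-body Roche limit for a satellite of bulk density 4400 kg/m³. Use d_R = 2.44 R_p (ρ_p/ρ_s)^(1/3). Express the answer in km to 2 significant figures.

d_R = 2.44 × 7.0 × 10⁵ km × (1400/4400)^(1/3)
    = 1.2 × 10⁶ km

1.2 × 10⁶ km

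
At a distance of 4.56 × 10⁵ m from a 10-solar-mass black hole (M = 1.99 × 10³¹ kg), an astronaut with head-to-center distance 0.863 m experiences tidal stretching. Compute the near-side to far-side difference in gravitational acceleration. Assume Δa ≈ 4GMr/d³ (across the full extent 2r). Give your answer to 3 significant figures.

4.84 × 10⁴ m/s²

Δg = 4GMr/d³
   = 4 × (6.674 × 10⁻¹¹) × (1.99 × 10³¹) × (0.863) / (4.56 × 10⁵)³
   = 4.84 × 10⁴ m/s²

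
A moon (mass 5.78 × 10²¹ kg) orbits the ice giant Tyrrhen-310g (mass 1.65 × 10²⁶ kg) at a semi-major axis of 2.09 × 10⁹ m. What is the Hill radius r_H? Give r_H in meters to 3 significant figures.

4.74 × 10⁷ m

r_H ≈ a (m/3M)^(1/3)
    = (2.09 × 10⁹) × (5.78 × 10²¹ / (3 × 1.65 × 10²⁶))^(1/3)
    = 4.74 × 10⁷ m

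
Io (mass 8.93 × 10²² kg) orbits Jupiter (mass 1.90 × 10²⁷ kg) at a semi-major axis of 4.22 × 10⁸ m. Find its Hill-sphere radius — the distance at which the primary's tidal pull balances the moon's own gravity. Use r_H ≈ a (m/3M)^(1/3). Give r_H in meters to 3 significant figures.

r_H ≈ a (m/3M)^(1/3)
    = (4.22 × 10⁸) × (8.93 × 10²² / (3 × 1.90 × 10²⁷))^(1/3)
    = 1.06 × 10⁷ m

1.06 × 10⁷ m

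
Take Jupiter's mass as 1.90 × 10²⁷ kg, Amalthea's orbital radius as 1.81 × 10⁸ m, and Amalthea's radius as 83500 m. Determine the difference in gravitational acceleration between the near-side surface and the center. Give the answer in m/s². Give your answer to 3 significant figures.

a_tidal = 2GMr/d³
        = 2 × (6.674 × 10⁻¹¹) × (1.90 × 10²⁷) × (83500) / (1.81 × 10⁸)³
        = 3.57 × 10⁻³ m/s²

3.57 × 10⁻³ m/s²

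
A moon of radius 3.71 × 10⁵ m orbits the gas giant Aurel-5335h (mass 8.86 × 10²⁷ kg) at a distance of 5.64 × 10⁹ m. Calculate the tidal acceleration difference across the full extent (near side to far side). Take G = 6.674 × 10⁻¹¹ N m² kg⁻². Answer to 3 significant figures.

The field gradient is 2GM/d³; across the full diameter 2r the difference is 4GMr/d³.
a_tidal = 4GMr/d³
        = 4 × (6.674 × 10⁻¹¹) × (8.86 × 10²⁷) × (3.71 × 10⁵) / (5.64 × 10⁹)³
        = 4.89 × 10⁻⁶ m/s²

4.89 × 10⁻⁶ m/s²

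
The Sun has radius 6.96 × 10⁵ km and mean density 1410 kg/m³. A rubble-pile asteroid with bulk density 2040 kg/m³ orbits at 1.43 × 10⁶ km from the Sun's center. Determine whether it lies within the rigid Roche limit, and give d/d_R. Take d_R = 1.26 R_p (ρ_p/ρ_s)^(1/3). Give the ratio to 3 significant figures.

outside; d/d_R ≈ 1.84

d_R = 1.26 × (6.96 × 10⁵ km) × (1410/2040)^(1/3) = 7.754 × 10⁵ km
d/d_R = (1.43 × 10⁶) / (7.754 × 10⁵) = 1.84
Since d/d_R > 1, the body is outside the Roche limit.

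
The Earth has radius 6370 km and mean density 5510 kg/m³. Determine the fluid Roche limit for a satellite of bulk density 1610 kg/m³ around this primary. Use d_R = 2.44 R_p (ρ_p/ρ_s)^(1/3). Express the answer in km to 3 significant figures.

23400 km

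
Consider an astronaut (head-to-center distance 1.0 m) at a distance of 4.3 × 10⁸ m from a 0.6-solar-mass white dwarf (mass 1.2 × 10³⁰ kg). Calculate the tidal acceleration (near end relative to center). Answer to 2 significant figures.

a_tidal = 2GMr/d³
        = 2 × (6.674 × 10⁻¹¹) × (1.2 × 10³⁰) × (1.0) / (4.3 × 10⁸)³
        = 2.0 × 10⁻⁶ m/s²

2.0 × 10⁻⁶ m/s²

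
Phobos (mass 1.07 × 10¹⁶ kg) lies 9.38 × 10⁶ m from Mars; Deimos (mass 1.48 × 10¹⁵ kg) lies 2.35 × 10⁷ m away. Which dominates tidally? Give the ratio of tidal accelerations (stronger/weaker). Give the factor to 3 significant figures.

Phobos, by a factor of ≈ 114

Compare M/d³ for the two perturbers:
Phobos: (1.07 × 10¹⁶) / (9.38 × 10⁶)³ = 1.297 × 10⁻⁵
Deimos: (1.48 × 10¹⁵) / (2.35 × 10⁷)³ = 1.140 × 10⁻⁷
Ratio (larger/smaller) = 114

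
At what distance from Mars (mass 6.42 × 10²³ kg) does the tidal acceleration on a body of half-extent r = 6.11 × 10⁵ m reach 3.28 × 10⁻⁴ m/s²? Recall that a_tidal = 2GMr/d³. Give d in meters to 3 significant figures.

2GMr/d³ = a_tidal  ⇒  d = (2GMr / a_tidal)^(1/3)
d = (2 × 6.674×10⁻¹¹ × (6.42 × 10²³) × (6.11 × 10⁵) / (3.28 × 10⁻⁴))^(1/3)
  = 5.42 × 10⁷ m

5.42 × 10⁷ m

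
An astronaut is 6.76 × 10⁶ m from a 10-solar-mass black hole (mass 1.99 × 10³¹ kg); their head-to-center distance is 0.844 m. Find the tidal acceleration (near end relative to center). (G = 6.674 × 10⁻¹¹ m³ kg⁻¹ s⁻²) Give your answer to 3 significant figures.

7.26 m/s²

Δa = 2GMr/d³
   = 2 × (6.674 × 10⁻¹¹) × (1.99 × 10³¹) × (0.844) / (6.76 × 10⁶)³
   = 7.26 m/s²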